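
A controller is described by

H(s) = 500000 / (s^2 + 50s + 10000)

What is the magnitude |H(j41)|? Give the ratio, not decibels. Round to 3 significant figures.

58.4

At s = jω = j41:
quadratic: (j41)² + 50·j41 + 10000 = 8319 + j2050 → |·| ≈ 8567.9, ∠ ≈ 13.84°
|H| = 500000 / 8567.9 ≈ 58.357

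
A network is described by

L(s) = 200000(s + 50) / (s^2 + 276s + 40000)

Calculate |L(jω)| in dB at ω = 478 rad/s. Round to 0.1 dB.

At s = jω = j478:
zero (s+50): 50 + j478 → |·| = √(50²+478²) = √230984 ≈ 480.61, ∠ = arctan(478/50) ≈ 84.03°
quadratic: (j478)² + 276·j478 + 40000 = -188484 + j131928 → |·| ≈ 2.3007e+05, ∠ ≈ 145.01°
|L| = 200000 · 480.61 / 2.3007e+05 ≈ 417.79
Gain = 20 log₁₀(417.79) ≈ 52.42 dB

52.4 dB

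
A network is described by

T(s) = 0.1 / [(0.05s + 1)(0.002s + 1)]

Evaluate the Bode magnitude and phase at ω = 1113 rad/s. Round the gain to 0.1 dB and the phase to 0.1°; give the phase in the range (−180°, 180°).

-62.7 dB, -154.8°

At ω = 1113 rad/s:
pole (1 + j1113·0.05) = 1 + j55.65 → |·| ≈ 55.659, ∠ ≈ 88.97°
pole (1 + j1113·0.002) = 1 + j2.226 → |·| ≈ 2.4403, ∠ ≈ 65.81°
|T| = 0.1 · 1 / (55.659 · 2.4403) ≈ 0.00073624
Gain = 20 log₁₀(0.00073624) ≈ -62.66 dB
∠T = (0°) − (88.97° + 65.81°) = -154.78°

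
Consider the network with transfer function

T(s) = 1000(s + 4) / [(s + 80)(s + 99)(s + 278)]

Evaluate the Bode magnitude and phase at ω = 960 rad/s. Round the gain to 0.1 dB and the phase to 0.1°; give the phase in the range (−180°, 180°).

-59.7 dB, -153.4°

At s = jω = j960:
zero (s+4): 4 + j960 → |·| = √(4²+960²) = √921616 ≈ 960.01, ∠ = arctan(960/4) ≈ 89.76°
pole (s+80): 80 + j960 → |·| = √(80²+960²) = √928000 ≈ 963.33, ∠ = arctan(960/80) ≈ 85.24°
pole (s+99): 99 + j960 → |·| = √(99²+960²) = √931401 ≈ 965.09, ∠ = arctan(960/99) ≈ 84.11°
pole (s+278): 278 + j960 → |·| = √(278²+960²) = √998884 ≈ 999.44, ∠ = arctan(960/278) ≈ 73.85°
|T| = 1000 · 960.01 / 9.2918e+08 ≈ 0.0010332
Gain = 20 log₁₀(0.0010332) ≈ -59.72 dB
∠T = 89.76° − 243.20° = -153.44°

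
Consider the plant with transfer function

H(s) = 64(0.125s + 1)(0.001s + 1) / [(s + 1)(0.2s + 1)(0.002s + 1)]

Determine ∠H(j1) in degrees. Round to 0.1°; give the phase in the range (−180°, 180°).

At ω = 1 rad/s:
zero (1 + j1·0.125) = 1 + j0.125 → |·| ≈ 1.0078, ∠ ≈ 7.13°
zero (1 + j1·0.001) = 1 + j0.001 → |·| ≈ 1, ∠ ≈ 0.06°
pole (1 + j1·1) = 1 + j1 → |·| ≈ 1.4142, ∠ ≈ 45.00°
pole (1 + j1·0.2) = 1 + j0.2 → |·| ≈ 1.0198, ∠ ≈ 11.31°
pole (1 + j1·0.002) = 1 + j0.002 → |·| ≈ 1, ∠ ≈ 0.11°
∠H = (7.13° + 0.06°) − (45.00° + 11.31° + 0.11°) = -49.23°

-49.2°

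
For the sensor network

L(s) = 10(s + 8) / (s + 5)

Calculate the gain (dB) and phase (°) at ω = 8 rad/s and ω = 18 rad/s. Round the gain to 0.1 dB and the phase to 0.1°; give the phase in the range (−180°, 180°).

ω = 8: 21.6 dB, -13.0°; ω = 18: 20.5 dB, -8.4°

At s = jω = j8:
zero (s+8): 8 + j8 → |·| = √(8²+8²) = √128 ≈ 11.314, ∠ = arctan(8/8) ≈ 45.00°
pole (s+5): 5 + j8 → |·| = √(5²+8²) = √89 ≈ 9.434, ∠ = arctan(8/5) ≈ 57.99°
|L| = 10 · 11.314 / 9.434 ≈ 11.993
Gain = 20 log₁₀(11.993) ≈ 21.58 dB
∠L = 45.00° − 57.99° = -12.99°

At s = jω = j18:
zero (s+8): 8 + j18 → |·| = √(8²+18²) = √388 ≈ 19.698, ∠ = arctan(18/8) ≈ 66.04°
pole (s+5): 5 + j18 → |·| = √(5²+18²) = √349 ≈ 18.682, ∠ = arctan(18/5) ≈ 74.48°
|L| = 10 · 19.698 / 18.682 ≈ 10.544
Gain = 20 log₁₀(10.544) ≈ 20.46 dB
∠L = 66.04° − 74.48° = -8.44°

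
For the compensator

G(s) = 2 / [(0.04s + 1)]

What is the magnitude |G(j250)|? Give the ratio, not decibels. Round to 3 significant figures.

At ω = 250 rad/s:
pole (1 + j250·0.04) = 1 + j10 → |·| ≈ 10.05, ∠ ≈ 84.29°
|G| = 2 · 1 / (10.05) ≈ 0.199

0.199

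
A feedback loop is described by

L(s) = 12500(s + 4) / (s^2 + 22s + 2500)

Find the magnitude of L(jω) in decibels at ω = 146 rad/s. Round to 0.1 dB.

39.6 dB

At s = jω = j146:
zero (s+4): 4 + j146 → |·| = √(4²+146²) = √21332 ≈ 146.05, ∠ = arctan(146/4) ≈ 88.43°
quadratic: (j146)² + 22·j146 + 2500 = -18816 + j3212 → |·| ≈ 19088, ∠ ≈ 170.31°
|L| = 12500 · 146.05 / 19088 ≈ 95.643
Gain = 20 log₁₀(95.643) ≈ 39.61 dB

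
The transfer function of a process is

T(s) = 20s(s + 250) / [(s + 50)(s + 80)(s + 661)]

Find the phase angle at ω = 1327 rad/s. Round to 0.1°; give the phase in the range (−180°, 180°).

At s = jω = j1327:
zero (s+250): 250 + j1327 → |·| = √(250²+1327²) = √1823429 ≈ 1350.3, ∠ = arctan(1327/250) ≈ 79.33°
zero at origin: s = j1327 → |·| = 1327, ∠ = 90.00°
pole (s+50): 50 + j1327 → |·| = √(50²+1327²) = √1763429 ≈ 1327.9, ∠ = arctan(1327/50) ≈ 87.84°
pole (s+80): 80 + j1327 → |·| = √(80²+1327²) = √1767329 ≈ 1329.4, ∠ = arctan(1327/80) ≈ 86.55°
pole (s+661): 661 + j1327 → |·| = √(661²+1327²) = √2197850 ≈ 1482.5, ∠ = arctan(1327/661) ≈ 63.52°
∠T = 169.33° − 237.91° = -68.58°

-68.6°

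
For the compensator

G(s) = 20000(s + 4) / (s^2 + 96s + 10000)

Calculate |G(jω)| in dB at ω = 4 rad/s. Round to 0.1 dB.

21.1 dB

At s = jω = j4:
zero (s+4): 4 + j4 → |·| = √(4²+4²) = √32 ≈ 5.6569, ∠ = arctan(4/4) ≈ 45.00°
quadratic: (j4)² + 96·j4 + 10000 = 9984 + j384 → |·| ≈ 9991.4, ∠ ≈ 2.20°
|G| = 20000 · 5.6569 / 9991.4 ≈ 11.324
Gain = 20 log₁₀(11.324) ≈ 21.08 dB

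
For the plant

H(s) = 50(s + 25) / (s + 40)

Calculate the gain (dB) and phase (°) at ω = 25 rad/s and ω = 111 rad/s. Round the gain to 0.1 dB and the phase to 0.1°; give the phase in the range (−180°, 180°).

At s = jω = j25:
zero (s+25): 25 + j25 → |·| = √(25²+25²) = √1250 ≈ 35.355, ∠ = arctan(25/25) ≈ 45.00°
pole (s+40): 40 + j25 → |·| = √(40²+25²) = √2225 ≈ 47.17, ∠ = arctan(25/40) ≈ 32.01°
|H| = 50 · 35.355 / 47.17 ≈ 37.476
Gain = 20 log₁₀(37.476) ≈ 31.48 dB
∠H = 45.00° − 32.01° = 12.99°

At s = jω = j111:
zero (s+25): 25 + j111 → |·| = √(25²+111²) = √12946 ≈ 113.78, ∠ = arctan(111/25) ≈ 77.31°
pole (s+40): 40 + j111 → |·| = √(40²+111²) = √13921 ≈ 117.99, ∠ = arctan(111/40) ≈ 70.18°
|H| = 50 · 113.78 / 117.99 ≈ 48.216
Gain = 20 log₁₀(48.216) ≈ 33.66 dB
∠H = 77.31° − 70.18° = 7.13°

ω = 25: 31.5 dB, 13.0°; ω = 111: 33.7 dB, 7.1°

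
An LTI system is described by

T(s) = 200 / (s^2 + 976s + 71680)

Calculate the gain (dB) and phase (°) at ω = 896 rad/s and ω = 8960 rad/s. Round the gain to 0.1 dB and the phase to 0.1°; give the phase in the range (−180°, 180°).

ω = 896: -75.1 dB, -129.9°; ω = 8960: -112.1 dB, -173.8°

Substitute s = j896:
Numerator: 200 = 200 + j0
Denominator: (j896)^2 + 976(j896) + 71680 = -731136 + j874496
|N| = √(200² + 0²) ≈ 200, ∠N ≈ 0.00°
|D| = √(731136² + 874496²) ≈ 1.1399e+06, ∠D ≈ 129.90°
|T| = 200 / 1.1399e+06 ≈ 0.00017545
Gain = 20 log₁₀(0.00017545) ≈ -75.12 dB
∠T = 0.00° − 129.90° = -129.90°

Substitute s = j8960:
Numerator: 200 = 200 + j0
Denominator: (j8960)^2 + 976(j8960) + 71680 = -80209920 + j8744960
|N| = √(200² + 0²) ≈ 200, ∠N ≈ 0.00°
|D| = √(80209920² + 8744960²) ≈ 8.0685e+07, ∠D ≈ 173.78°
|T| = 200 / 8.0685e+07 ≈ 2.4788e-06
Gain = 20 log₁₀(2.4788e-06) ≈ -112.12 dB
∠T = 0.00° − 173.78° = -173.78°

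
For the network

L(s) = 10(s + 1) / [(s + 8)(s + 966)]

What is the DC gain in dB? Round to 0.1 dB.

-57.8 dB

L(0) = 10·1 / (8·966) ≈ 0.001294
20 log₁₀(0.001294) ≈ -57.76 dB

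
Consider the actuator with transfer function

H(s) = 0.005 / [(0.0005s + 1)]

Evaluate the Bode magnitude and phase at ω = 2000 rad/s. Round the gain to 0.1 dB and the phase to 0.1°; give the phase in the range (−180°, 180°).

At ω = 2000 rad/s:
pole (1 + j2000·0.0005) = 1 + j1 → |·| ≈ 1.4142, ∠ ≈ 45.00°
|H| = 0.005 · 1 / (1.4142) ≈ 0.0035356
Gain = 20 log₁₀(0.0035356) ≈ -49.03 dB
∠H = (0°) − (45.00°) = -45.00°

-49.0 dB, -45.0°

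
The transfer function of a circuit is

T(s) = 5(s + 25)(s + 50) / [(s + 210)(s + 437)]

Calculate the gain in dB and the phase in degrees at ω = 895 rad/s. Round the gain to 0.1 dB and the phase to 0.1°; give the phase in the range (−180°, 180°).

At s = jω = j895:
zero (s+25): 25 + j895 → |·| = √(25²+895²) = √801650 ≈ 895.35, ∠ = arctan(895/25) ≈ 88.40°
zero (s+50): 50 + j895 → |·| = √(50²+895²) = √803525 ≈ 896.4, ∠ = arctan(895/50) ≈ 86.80°
pole (s+210): 210 + j895 → |·| = √(210²+895²) = √845125 ≈ 919.31, ∠ = arctan(895/210) ≈ 76.80°
pole (s+437): 437 + j895 → |·| = √(437²+895²) = √991994 ≈ 995.99, ∠ = arctan(895/437) ≈ 63.98°
|T| = 5 · 8.0259e+05 / 9.1562e+05 ≈ 4.3828
Gain = 20 log₁₀(4.3828) ≈ 12.84 dB
∠T = 175.20° − 140.78° = 34.42°

12.8 dB, 34.4°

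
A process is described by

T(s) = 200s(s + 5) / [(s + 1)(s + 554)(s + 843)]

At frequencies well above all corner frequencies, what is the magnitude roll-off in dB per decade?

Each pole contributes −20 dB/decade at high frequency; each zero contributes +20 dB/decade.
Net: 2 zero(s) − 3 pole(s) → -20 dB/decade.

-20 dB/decade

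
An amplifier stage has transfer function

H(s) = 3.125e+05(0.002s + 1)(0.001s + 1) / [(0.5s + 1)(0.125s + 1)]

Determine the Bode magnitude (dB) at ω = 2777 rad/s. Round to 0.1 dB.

20.7 dB

At ω = 2777 rad/s:
zero (1 + j2777·0.002) = 1 + j5.554 → |·| ≈ 5.6433, ∠ ≈ 79.79°
zero (1 + j2777·0.001) = 1 + j2.777 → |·| ≈ 2.9516, ∠ ≈ 70.20°
pole (1 + j2777·0.5) = 1 + j1388.5 → |·| ≈ 1388.5, ∠ ≈ 89.96°
pole (1 + j2777·0.125) = 1 + j347.125 → |·| ≈ 347.13, ∠ ≈ 89.83°
|H| = 3.125e+05 · 5.6433 · 2.9516 / (1388.5 · 347.13) ≈ 10.799
Gain = 20 log₁₀(10.799) ≈ 20.67 dB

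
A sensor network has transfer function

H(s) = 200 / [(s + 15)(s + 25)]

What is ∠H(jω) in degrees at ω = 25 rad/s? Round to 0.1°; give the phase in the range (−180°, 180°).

-104.0°

At s = jω = j25:
pole (s+15): 15 + j25 → |·| = √(15²+25²) = √850 ≈ 29.155, ∠ = arctan(25/15) ≈ 59.04°
pole (s+25): 25 + j25 → |·| = √(25²+25²) = √1250 ≈ 35.355, ∠ = arctan(25/25) ≈ 45.00°
∠H = 0.00° − 104.04° = -104.04°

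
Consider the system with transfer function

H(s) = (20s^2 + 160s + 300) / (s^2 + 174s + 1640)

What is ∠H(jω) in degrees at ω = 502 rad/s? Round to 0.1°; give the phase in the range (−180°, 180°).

18.3°

Substitute s = j502:
Numerator: 20(j502)^2 + 160(j502) + 300 = -5039780 + j80320
Denominator: (j502)^2 + 174(j502) + 1640 = -250364 + j87348
|N| = √(5039780² + 80320²) ≈ 5.0404e+06, ∠N ≈ 179.09°
|D| = √(250364² + 87348²) ≈ 2.6516e+05, ∠D ≈ 160.77°
∠H = 179.09° − 160.77° = 18.32°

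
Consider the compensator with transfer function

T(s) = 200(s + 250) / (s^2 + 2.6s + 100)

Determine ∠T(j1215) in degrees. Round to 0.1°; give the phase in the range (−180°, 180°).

At s = jω = j1215:
zero (s+250): 250 + j1215 → |·| = √(250²+1215²) = √1538725 ≈ 1240.5, ∠ = arctan(1215/250) ≈ 78.37°
quadratic: (j1215)² + 2.6·j1215 + 100 = -1476125 + j3159 → |·| ≈ 1.4761e+06, ∠ ≈ 179.88°
∠T = 78.37° − 179.88° = -101.51°

-101.5°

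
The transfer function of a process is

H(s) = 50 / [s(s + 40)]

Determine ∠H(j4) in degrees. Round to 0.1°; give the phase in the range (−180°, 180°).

-95.7°

At s = jω = j4:
pole (s+40): 40 + j4 → |·| = √(40²+4²) = √1616 ≈ 40.2, ∠ = arctan(4/40) ≈ 5.71°
pole at origin: |s| = 4, ∠ = 90.00° (in denominator)
∠H = 0.00° − 95.71° = -95.71°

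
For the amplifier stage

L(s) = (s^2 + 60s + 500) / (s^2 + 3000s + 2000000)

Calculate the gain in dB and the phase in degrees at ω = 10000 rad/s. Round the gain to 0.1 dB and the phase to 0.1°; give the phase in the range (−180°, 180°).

Substitute s = j10000:
Numerator: (j10000)^2 + 60(j10000) + 500 = -99999500 + j600000
Denominator: (j10000)^2 + 3000(j10000) + 2000000 = -98000000 + j30000000
|N| = √(99999500² + 600000²) ≈ 1e+08, ∠N ≈ 179.66°
|D| = √(98000000² + 30000000²) ≈ 1.0249e+08, ∠D ≈ 162.98°
|L| = 1e+08 / 1.0249e+08 ≈ 0.9757
Gain = 20 log₁₀(0.9757) ≈ -0.21 dB
∠L = 179.66° − 162.98° = 16.68°

-0.2 dB, 16.7°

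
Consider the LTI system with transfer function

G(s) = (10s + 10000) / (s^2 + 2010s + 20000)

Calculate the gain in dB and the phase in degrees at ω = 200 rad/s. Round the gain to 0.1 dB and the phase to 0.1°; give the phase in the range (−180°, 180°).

-31.9 dB, -81.5°

Substitute s = j200:
Numerator: 10(j200) + 10000 = 10000 + j2000
Denominator: (j200)^2 + 2010(j200) + 20000 = -20000 + j402000
|N| = √(10000² + 2000²) ≈ 10198, ∠N ≈ 11.31°
|D| = √(20000² + 402000²) ≈ 4.025e+05, ∠D ≈ 92.85°
|G| = 10198 / 4.025e+05 ≈ 0.025337
Gain = 20 log₁₀(0.025337) ≈ -31.92 dB
∠G = 11.31° − 92.85° = -81.54°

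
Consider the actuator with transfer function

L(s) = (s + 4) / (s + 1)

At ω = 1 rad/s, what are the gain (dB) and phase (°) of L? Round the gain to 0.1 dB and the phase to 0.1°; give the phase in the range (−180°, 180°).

9.3 dB, -31.0°

At s = jω = j1:
zero (s+4): 4 + j1 → |·| = √(4²+1²) = √17 ≈ 4.1231, ∠ = arctan(1/4) ≈ 14.04°
pole (s+1): 1 + j1 → |·| = √(1²+1²) = √2 ≈ 1.4142, ∠ = arctan(1/1) ≈ 45.00°
|L| = 1 · 4.1231 / 1.4142 ≈ 2.9155
Gain = 20 log₁₀(2.9155) ≈ 9.29 dB
∠L = 14.04° − 45.00° = -30.96°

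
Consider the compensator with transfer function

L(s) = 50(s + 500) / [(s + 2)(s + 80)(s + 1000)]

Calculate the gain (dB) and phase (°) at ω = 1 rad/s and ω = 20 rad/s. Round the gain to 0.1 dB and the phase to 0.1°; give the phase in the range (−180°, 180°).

At s = jω = j1:
zero (s+500): 500 + j1 → |·| = √(500²+1²) = √250001 ≈ 500, ∠ = arctan(1/500) ≈ 0.11°
pole (s+2): 2 + j1 → |·| = √(2²+1²) = √5 ≈ 2.2361, ∠ = arctan(1/2) ≈ 26.57°
pole (s+80): 80 + j1 → |·| = √(80²+1²) = √6401 ≈ 80.006, ∠ = arctan(1/80) ≈ 0.72°
pole (s+1000): 1000 + j1 → |·| = √(1000²+1²) = √1000001 ≈ 1000, ∠ = arctan(1/1000) ≈ 0.06°
|L| = 50 · 500 / 1.789e+05 ≈ 0.13974
Gain = 20 log₁₀(0.13974) ≈ -17.09 dB
∠L = 0.11° − 27.35° = -27.24°

At s = jω = j20:
zero (s+500): 500 + j20 → |·| = √(500²+20²) = √250400 ≈ 500.4, ∠ = arctan(20/500) ≈ 2.29°
pole (s+2): 2 + j20 → |·| = √(2²+20²) = √404 ≈ 20.1, ∠ = arctan(20/2) ≈ 84.29°
pole (s+80): 80 + j20 → |·| = √(80²+20²) = √6800 ≈ 82.462, ∠ = arctan(20/80) ≈ 14.04°
pole (s+1000): 1000 + j20 → |·| = √(1000²+20²) = √1000400 ≈ 1000.2, ∠ = arctan(20/1000) ≈ 1.15°
|L| = 50 · 500.4 / 1.6578e+06 ≈ 0.015092
Gain = 20 log₁₀(0.015092) ≈ -36.43 dB
∠L = 2.29° − 99.48° = -97.19°

ω = 1: -17.1 dB, -27.2°; ω = 20: -36.4 dB, -97.2°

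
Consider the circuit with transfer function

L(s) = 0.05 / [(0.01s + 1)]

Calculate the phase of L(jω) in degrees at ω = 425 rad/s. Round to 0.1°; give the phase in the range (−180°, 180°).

At ω = 425 rad/s:
pole (1 + j425·0.01) = 1 + j4.25 → |·| ≈ 4.3661, ∠ ≈ 76.76°
∠L = (0°) − (76.76°) = -76.76°

-76.8°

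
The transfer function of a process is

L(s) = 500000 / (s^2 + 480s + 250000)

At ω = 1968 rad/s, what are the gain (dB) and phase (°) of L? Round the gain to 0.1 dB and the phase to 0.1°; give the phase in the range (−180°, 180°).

-17.5 dB, -165.4°

At s = jω = j1968:
quadratic: (j1968)² + 480·j1968 + 250000 = -3623024 + j944640 → |·| ≈ 3.7441e+06, ∠ ≈ 165.39°
|L| = 500000 / 3.7441e+06 ≈ 0.13354
Gain = 20 log₁₀(0.13354) ≈ -17.49 dB
∠L = 0.00° − 165.39° = -165.39°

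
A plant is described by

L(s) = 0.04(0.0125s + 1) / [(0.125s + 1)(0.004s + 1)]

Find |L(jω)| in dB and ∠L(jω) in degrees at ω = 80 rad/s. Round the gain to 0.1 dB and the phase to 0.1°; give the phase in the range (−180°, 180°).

-45.4 dB, -57.0°

At ω = 80 rad/s:
zero (1 + j80·0.0125) = 1 + j1 → |·| ≈ 1.4142, ∠ ≈ 45.00°
pole (1 + j80·0.125) = 1 + j10 → |·| ≈ 10.05, ∠ ≈ 84.29°
pole (1 + j80·0.004) = 1 + j0.32 → |·| ≈ 1.05, ∠ ≈ 17.74°
|L| = 0.04 · 1.4142 / (10.05 · 1.05) ≈ 0.0053606
Gain = 20 log₁₀(0.0053606) ≈ -45.42 dB
∠L = (45.00°) − (84.29° + 17.74°) = -57.03°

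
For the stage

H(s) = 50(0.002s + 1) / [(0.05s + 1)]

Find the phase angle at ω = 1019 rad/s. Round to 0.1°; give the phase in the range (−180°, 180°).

-25.0°

At ω = 1019 rad/s:
zero (1 + j1019·0.002) = 1 + j2.038 → |·| ≈ 2.2701, ∠ ≈ 63.86°
pole (1 + j1019·0.05) = 1 + j50.95 → |·| ≈ 50.96, ∠ ≈ 88.88°
∠H = (63.86°) − (88.88°) = -25.02°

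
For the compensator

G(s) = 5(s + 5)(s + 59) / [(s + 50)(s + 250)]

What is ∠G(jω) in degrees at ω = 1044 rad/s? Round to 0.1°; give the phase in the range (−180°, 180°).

12.7°

At s = jω = j1044:
zero (s+5): 5 + j1044 → |·| = √(5²+1044²) = √1089961 ≈ 1044, ∠ = arctan(1044/5) ≈ 89.73°
zero (s+59): 59 + j1044 → |·| = √(59²+1044²) = √1093417 ≈ 1045.7, ∠ = arctan(1044/59) ≈ 86.77°
pole (s+50): 50 + j1044 → |·| = √(50²+1044²) = √1092436 ≈ 1045.2, ∠ = arctan(1044/50) ≈ 87.26°
pole (s+250): 250 + j1044 → |·| = √(250²+1044²) = √1152436 ≈ 1073.5, ∠ = arctan(1044/250) ≈ 76.53°
∠G = 176.50° − 163.79° = 12.71°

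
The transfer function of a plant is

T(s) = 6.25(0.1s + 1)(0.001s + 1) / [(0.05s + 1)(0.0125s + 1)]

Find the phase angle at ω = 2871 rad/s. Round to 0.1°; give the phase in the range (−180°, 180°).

At ω = 2871 rad/s:
zero (1 + j2871·0.1) = 1 + j287.1 → |·| ≈ 287.1, ∠ ≈ 89.80°
zero (1 + j2871·0.001) = 1 + j2.871 → |·| ≈ 3.0402, ∠ ≈ 70.80°
pole (1 + j2871·0.05) = 1 + j143.55 → |·| ≈ 143.55, ∠ ≈ 89.60°
pole (1 + j2871·0.0125) = 1 + j35.8875 → |·| ≈ 35.901, ∠ ≈ 88.40°
∠T = (89.80° + 70.80°) − (89.60° + 88.40°) = -17.40°

-17.4°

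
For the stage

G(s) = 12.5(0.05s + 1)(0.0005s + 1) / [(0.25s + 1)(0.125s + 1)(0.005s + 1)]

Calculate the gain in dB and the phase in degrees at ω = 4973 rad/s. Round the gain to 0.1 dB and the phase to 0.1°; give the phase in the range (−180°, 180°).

At ω = 4973 rad/s:
zero (1 + j4973·0.05) = 1 + j248.65 → |·| ≈ 248.65, ∠ ≈ 89.77°
zero (1 + j4973·0.0005) = 1 + j2.4865 → |·| ≈ 2.6801, ∠ ≈ 68.09°
pole (1 + j4973·0.25) = 1 + j1243.25 → |·| ≈ 1243.3, ∠ ≈ 89.95°
pole (1 + j4973·0.125) = 1 + j621.625 → |·| ≈ 621.63, ∠ ≈ 89.91°
pole (1 + j4973·0.005) = 1 + j24.865 → |·| ≈ 24.885, ∠ ≈ 87.70°
|G| = 12.5 · 248.65 · 2.6801 / (1243.3 · 621.63 · 24.885) ≈ 0.00043312
Gain = 20 log₁₀(0.00043312) ≈ -67.27 dB
∠G = (89.77° + 68.09°) − (89.95° + 89.91° + 87.70°) = -109.70°

-67.3 dB, -109.7°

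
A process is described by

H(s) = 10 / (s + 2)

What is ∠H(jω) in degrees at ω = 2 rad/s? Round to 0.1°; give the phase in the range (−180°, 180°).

At s = jω = j2:
pole (s+2): 2 + j2 → |·| = √(2²+2²) = √8 ≈ 2.8284, ∠ = arctan(2/2) ≈ 45.00°
∠H = 0.00° − 45.00° = -45.00°

-45.0°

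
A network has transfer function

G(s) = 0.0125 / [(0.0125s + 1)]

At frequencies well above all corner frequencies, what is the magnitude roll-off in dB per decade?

-20 dB/decade

Each pole contributes −20 dB/decade at high frequency; each zero contributes +20 dB/decade.
Net: 0 zero(s) − 1 pole(s) → -20 dB/decade.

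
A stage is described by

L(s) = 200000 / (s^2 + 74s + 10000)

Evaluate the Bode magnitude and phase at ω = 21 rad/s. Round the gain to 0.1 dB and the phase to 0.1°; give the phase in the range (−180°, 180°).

26.3 dB, -9.2°

At s = jω = j21:
quadratic: (j21)² + 74·j21 + 10000 = 9559 + j1554 → |·| ≈ 9684.5, ∠ ≈ 9.23°
|L| = 200000 / 9684.5 ≈ 20.652
Gain = 20 log₁₀(20.652) ≈ 26.30 dB
∠L = 0.00° − 9.23° = -9.23°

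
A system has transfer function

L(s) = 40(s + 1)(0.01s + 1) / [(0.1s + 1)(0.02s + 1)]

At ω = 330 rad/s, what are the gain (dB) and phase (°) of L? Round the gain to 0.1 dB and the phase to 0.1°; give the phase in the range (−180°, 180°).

At ω = 330 rad/s:
zero (1 + j330·1) = 1 + j330 → |·| ≈ 330, ∠ ≈ 89.83°
zero (1 + j330·0.01) = 1 + j3.3 → |·| ≈ 3.4482, ∠ ≈ 73.14°
pole (1 + j330·0.1) = 1 + j33 → |·| ≈ 33.015, ∠ ≈ 88.26°
pole (1 + j330·0.02) = 1 + j6.6 → |·| ≈ 6.6753, ∠ ≈ 81.38°
|L| = 40 · 330 · 3.4482 / (33.015 · 6.6753) ≈ 206.53
Gain = 20 log₁₀(206.53) ≈ 46.30 dB
∠L = (89.83° + 73.14°) − (88.26° + 81.38°) = -6.67°

46.3 dB, -6.7°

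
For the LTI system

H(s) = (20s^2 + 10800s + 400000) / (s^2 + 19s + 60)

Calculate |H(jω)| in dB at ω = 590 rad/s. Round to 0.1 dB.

28.4 dB

Substitute s = j590:
Numerator: 20(j590)^2 + 10800(j590) + 400000 = -6562000 + j6372000
Denominator: (j590)^2 + 19(j590) + 60 = -348040 + j11210
|N| = √(6562000² + 6372000²) ≈ 9.1467e+06, ∠N ≈ 135.84°
|D| = √(348040² + 11210²) ≈ 3.4822e+05, ∠D ≈ 178.16°
|H| = 9.1467e+06 / 3.4822e+05 ≈ 26.267
Gain = 20 log₁₀(26.267) ≈ 28.39 dB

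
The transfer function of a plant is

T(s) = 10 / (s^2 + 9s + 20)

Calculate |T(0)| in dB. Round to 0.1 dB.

T(0) = 10 / 20 = 0.5
20 log₁₀(0.5) ≈ -6.02 dB

-6.0 dB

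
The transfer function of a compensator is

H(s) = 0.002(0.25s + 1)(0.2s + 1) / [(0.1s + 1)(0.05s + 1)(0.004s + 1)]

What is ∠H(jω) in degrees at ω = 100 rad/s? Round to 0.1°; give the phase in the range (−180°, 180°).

At ω = 100 rad/s:
zero (1 + j100·0.25) = 1 + j25 → |·| ≈ 25.02, ∠ ≈ 87.71°
zero (1 + j100·0.2) = 1 + j20 → |·| ≈ 20.025, ∠ ≈ 87.14°
pole (1 + j100·0.1) = 1 + j10 → |·| ≈ 10.05, ∠ ≈ 84.29°
pole (1 + j100·0.05) = 1 + j5 → |·| ≈ 5.099, ∠ ≈ 78.69°
pole (1 + j100·0.004) = 1 + j0.4 → |·| ≈ 1.077, ∠ ≈ 21.80°
∠H = (87.71° + 87.14°) − (84.29° + 78.69° + 21.80°) = -9.93°

-9.9°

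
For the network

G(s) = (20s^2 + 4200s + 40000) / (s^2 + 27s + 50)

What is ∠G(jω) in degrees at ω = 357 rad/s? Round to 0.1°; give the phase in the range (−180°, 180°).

Substitute s = j357:
Numerator: 20(j357)^2 + 4200(j357) + 40000 = -2508980 + j1499400
Denominator: (j357)^2 + 27(j357) + 50 = -127399 + j9639
|N| = √(2508980² + 1499400²) ≈ 2.9229e+06, ∠N ≈ 149.14°
|D| = √(127399² + 9639²) ≈ 1.2776e+05, ∠D ≈ 175.67°
∠G = 149.14° − 175.67° = -26.53°

-26.5°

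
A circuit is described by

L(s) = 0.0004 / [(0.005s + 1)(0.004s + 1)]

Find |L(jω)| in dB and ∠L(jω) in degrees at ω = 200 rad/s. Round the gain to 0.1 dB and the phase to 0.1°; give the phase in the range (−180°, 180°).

-73.1 dB, -83.7°

At ω = 200 rad/s:
pole (1 + j200·0.005) = 1 + j1 → |·| ≈ 1.4142, ∠ ≈ 45.00°
pole (1 + j200·0.004) = 1 + j0.8 → |·| ≈ 1.2806, ∠ ≈ 38.66°
|L| = 0.0004 · 1 / (1.4142 · 1.2806) ≈ 0.00022087
Gain = 20 log₁₀(0.00022087) ≈ -73.12 dB
∠L = (0°) − (45.00° + 38.66°) = -83.66°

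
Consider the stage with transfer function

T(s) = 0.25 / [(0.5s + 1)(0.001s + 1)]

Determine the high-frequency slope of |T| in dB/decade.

Each pole contributes −20 dB/decade at high frequency; each zero contributes +20 dB/decade.
Net: 0 zero(s) − 2 pole(s) → -40 dB/decade.

-40 dB/decade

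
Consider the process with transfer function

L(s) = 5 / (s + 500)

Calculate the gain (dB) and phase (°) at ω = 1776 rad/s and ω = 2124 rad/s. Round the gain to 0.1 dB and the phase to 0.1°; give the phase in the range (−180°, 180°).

ω = 1776: -51.3 dB, -74.3°; ω = 2124: -52.8 dB, -76.8°

Substitute s = j1776:
Numerator: 5 = 5 + j0
Denominator: (j1776) + 500 = 500 + j1776
|N| = √(5² + 0²) ≈ 5, ∠N ≈ 0.00°
|D| = √(500² + 1776²) ≈ 1845, ∠D ≈ 74.28°
|L| = 5 / 1845 ≈ 0.00271
Gain = 20 log₁₀(0.00271) ≈ -51.34 dB
∠L = 0.00° − 74.28° = -74.28°

Substitute s = j2124:
Numerator: 5 = 5 + j0
Denominator: (j2124) + 500 = 500 + j2124
|N| = √(5² + 0²) ≈ 5, ∠N ≈ 0.00°
|D| = √(500² + 2124²) ≈ 2182.1, ∠D ≈ 76.75°
|L| = 5 / 2182.1 ≈ 0.0022914
Gain = 20 log₁₀(0.0022914) ≈ -52.80 dB
∠L = 0.00° − 76.75° = -76.75°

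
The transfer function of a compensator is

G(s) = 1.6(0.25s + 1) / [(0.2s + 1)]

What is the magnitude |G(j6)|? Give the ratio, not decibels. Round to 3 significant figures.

At ω = 6 rad/s:
zero (1 + j6·0.25) = 1 + j1.5 → |·| ≈ 1.8028, ∠ ≈ 56.31°
pole (1 + j6·0.2) = 1 + j1.2 → |·| ≈ 1.562, ∠ ≈ 50.19°
|G| = 1.6 · 1.8028 / (1.562) ≈ 1.8467

1.85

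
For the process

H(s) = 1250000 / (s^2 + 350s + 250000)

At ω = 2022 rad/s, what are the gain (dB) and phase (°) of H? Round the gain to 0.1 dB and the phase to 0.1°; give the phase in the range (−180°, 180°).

-9.9 dB, -169.6°

At s = jω = j2022:
quadratic: (j2022)² + 350·j2022 + 250000 = -3838484 + j707700 → |·| ≈ 3.9032e+06, ∠ ≈ 169.55°
|H| = 1250000 / 3.9032e+06 ≈ 0.32025
Gain = 20 log₁₀(0.32025) ≈ -9.89 dB
∠H = 0.00° − 169.55° = -169.55°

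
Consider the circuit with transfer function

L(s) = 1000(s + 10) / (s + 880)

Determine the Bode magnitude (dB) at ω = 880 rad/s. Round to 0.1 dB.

57.0 dB

At s = jω = j880:
zero (s+10): 10 + j880 → |·| = √(10²+880²) = √774500 ≈ 880.06, ∠ = arctan(880/10) ≈ 89.35°
pole (s+880): 880 + j880 → |·| = √(880²+880²) = √1548800 ≈ 1244.5, ∠ = arctan(880/880) ≈ 45.00°
|L| = 1000 · 880.06 / 1244.5 ≈ 707.16
Gain = 20 log₁₀(707.16) ≈ 56.99 dB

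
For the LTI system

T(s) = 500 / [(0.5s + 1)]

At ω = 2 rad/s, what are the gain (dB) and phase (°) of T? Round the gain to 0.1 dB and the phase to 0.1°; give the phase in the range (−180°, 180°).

51.0 dB, -45.0°

At ω = 2 rad/s:
pole (1 + j2·0.5) = 1 + j1 → |·| ≈ 1.4142, ∠ ≈ 45.00°
|T| = 500 · 1 / (1.4142) ≈ 353.56
Gain = 20 log₁₀(353.56) ≈ 50.97 dB
∠T = (0°) − (45.00°) = -45.00°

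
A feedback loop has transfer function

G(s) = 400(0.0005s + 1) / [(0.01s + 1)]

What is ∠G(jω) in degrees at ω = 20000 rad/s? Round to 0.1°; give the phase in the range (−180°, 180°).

At ω = 20000 rad/s:
zero (1 + j20000·0.0005) = 1 + j10 → |·| ≈ 10.05, ∠ ≈ 84.29°
pole (1 + j20000·0.01) = 1 + j200 → |·| ≈ 200, ∠ ≈ 89.71°
∠G = (84.29°) − (89.71°) = -5.42°

-5.4°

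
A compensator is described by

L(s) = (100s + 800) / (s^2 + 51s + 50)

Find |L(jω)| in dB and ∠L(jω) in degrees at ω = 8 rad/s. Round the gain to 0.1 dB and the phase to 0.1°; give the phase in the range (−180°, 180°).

8.9 dB, -47.0°

Substitute s = j8:
Numerator: 100(j8) + 800 = 800 + j800
Denominator: (j8)^2 + 51(j8) + 50 = -14 + j408
|N| = √(800² + 800²) ≈ 1131.4, ∠N ≈ 45.00°
|D| = √(14² + 408²) ≈ 408.24, ∠D ≈ 91.97°
|L| = 1131.4 / 408.24 ≈ 2.7714
Gain = 20 log₁₀(2.7714) ≈ 8.85 dB
∠L = 45.00° − 91.97° = -46.97°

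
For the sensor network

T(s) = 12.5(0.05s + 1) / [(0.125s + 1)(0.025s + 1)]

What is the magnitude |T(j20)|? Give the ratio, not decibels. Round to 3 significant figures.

5.87

At ω = 20 rad/s:
zero (1 + j20·0.05) = 1 + j1 → |·| ≈ 1.4142, ∠ ≈ 45.00°
pole (1 + j20·0.125) = 1 + j2.5 → |·| ≈ 2.6926, ∠ ≈ 68.20°
pole (1 + j20·0.025) = 1 + j0.5 → |·| ≈ 1.118, ∠ ≈ 26.57°
|T| = 12.5 · 1.4142 / (2.6926 · 1.118) ≈ 5.8723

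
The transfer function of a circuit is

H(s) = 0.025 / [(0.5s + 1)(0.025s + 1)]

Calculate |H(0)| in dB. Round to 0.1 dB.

-32.0 dB

H(0) = 0.025 · 1 / 1 = 0.025
20 log₁₀(0.025) ≈ -32.04 dB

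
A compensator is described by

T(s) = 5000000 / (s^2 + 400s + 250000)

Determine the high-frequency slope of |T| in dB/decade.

-40 dB/decade

Each pole contributes −20 dB/decade at high frequency; each zero contributes +20 dB/decade.
Net: 0 zero(s) − 2 pole(s) → -40 dB/decade.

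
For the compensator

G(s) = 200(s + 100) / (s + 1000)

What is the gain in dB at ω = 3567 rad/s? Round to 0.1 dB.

At s = jω = j3567:
zero (s+100): 100 + j3567 → |·| = √(100²+3567²) = √12733489 ≈ 3568.4, ∠ = arctan(3567/100) ≈ 88.39°
pole (s+1000): 1000 + j3567 → |·| = √(1000²+3567²) = √13723489 ≈ 3704.5, ∠ = arctan(3567/1000) ≈ 74.34°
|G| = 200 · 3568.4 / 3704.5 ≈ 192.65
Gain = 20 log₁₀(192.65) ≈ 45.70 dB

45.7 dB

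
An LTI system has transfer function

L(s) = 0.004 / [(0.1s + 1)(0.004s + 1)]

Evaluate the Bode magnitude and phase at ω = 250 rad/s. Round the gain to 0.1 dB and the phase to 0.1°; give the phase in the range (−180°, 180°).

At ω = 250 rad/s:
pole (1 + j250·0.1) = 1 + j25 → |·| ≈ 25.02, ∠ ≈ 87.71°
pole (1 + j250·0.004) = 1 + j1 → |·| ≈ 1.4142, ∠ ≈ 45.00°
|L| = 0.004 · 1 / (25.02 · 1.4142) ≈ 0.00011305
Gain = 20 log₁₀(0.00011305) ≈ -78.93 dB
∠L = (0°) − (87.71° + 45.00°) = -132.71°

-78.9 dB, -132.7°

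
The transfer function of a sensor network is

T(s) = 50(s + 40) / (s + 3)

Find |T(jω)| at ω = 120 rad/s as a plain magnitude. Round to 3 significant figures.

At s = jω = j120:
zero (s+40): 40 + j120 → |·| = √(40²+120²) = √16000 ≈ 126.49, ∠ = arctan(120/40) ≈ 71.57°
pole (s+3): 3 + j120 → |·| = √(3²+120²) = √14409 ≈ 120.04, ∠ = arctan(120/3) ≈ 88.57°
|T| = 50 · 126.49 / 120.04 ≈ 52.687

52.7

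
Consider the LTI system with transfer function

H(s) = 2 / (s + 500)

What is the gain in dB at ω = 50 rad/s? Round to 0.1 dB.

-48.0 dB

Substitute s = j50:
Numerator: 2 = 2 + j0
Denominator: (j50) + 500 = 500 + j50
|N| = √(2² + 0²) ≈ 2, ∠N ≈ 0.00°
|D| = √(500² + 50²) ≈ 502.49, ∠D ≈ 5.71°
|H| = 2 / 502.49 ≈ 0.0039802
Gain = 20 log₁₀(0.0039802) ≈ -48.00 dB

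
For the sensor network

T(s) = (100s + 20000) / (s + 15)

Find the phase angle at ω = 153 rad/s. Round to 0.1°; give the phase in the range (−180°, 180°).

Substitute s = j153:
Numerator: 100(j153) + 20000 = 20000 + j15300
Denominator: (j153) + 15 = 15 + j153
|N| = √(20000² + 15300²) ≈ 25181, ∠N ≈ 37.42°
|D| = √(15² + 153²) ≈ 153.73, ∠D ≈ 84.40°
∠T = 37.42° − 84.40° = -46.98°

-47.0°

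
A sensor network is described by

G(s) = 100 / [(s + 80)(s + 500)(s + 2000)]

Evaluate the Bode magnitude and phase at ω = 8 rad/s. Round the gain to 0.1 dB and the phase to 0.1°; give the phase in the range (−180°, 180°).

-118.1 dB, -6.9°

At s = jω = j8:
pole (s+80): 80 + j8 → |·| = √(80²+8²) = √6464 ≈ 80.399, ∠ = arctan(8/80) ≈ 5.71°
pole (s+500): 500 + j8 → |·| = √(500²+8²) = √250064 ≈ 500.06, ∠ = arctan(8/500) ≈ 0.92°
pole (s+2000): 2000 + j8 → |·| = √(2000²+8²) = √4000064 ≈ 2000, ∠ = arctan(8/2000) ≈ 0.23°
|G| = 100 / 8.0409e+07 ≈ 1.2436e-06
Gain = 20 log₁₀(1.2436e-06) ≈ -118.11 dB
∠G = 0.00° − 6.86° = -6.86°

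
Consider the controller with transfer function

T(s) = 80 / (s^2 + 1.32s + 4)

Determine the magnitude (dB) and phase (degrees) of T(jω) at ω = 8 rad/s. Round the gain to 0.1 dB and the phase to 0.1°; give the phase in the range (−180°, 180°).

2.4 dB, -170.0°

At s = jω = j8:
quadratic: (j8)² + 1.32·j8 + 4 = -60 + j10.56 → |·| ≈ 60.922, ∠ ≈ 170.02°
|T| = 80 / 60.922 ≈ 1.3132
Gain = 20 log₁₀(1.3132) ≈ 2.37 dB
∠T = 0.00° − 170.02° = -170.02°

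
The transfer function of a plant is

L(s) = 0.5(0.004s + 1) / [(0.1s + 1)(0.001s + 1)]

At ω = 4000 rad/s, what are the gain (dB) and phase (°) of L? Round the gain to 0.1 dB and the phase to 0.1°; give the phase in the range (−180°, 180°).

At ω = 4000 rad/s:
zero (1 + j4000·0.004) = 1 + j16 → |·| ≈ 16.031, ∠ ≈ 86.42°
pole (1 + j4000·0.1) = 1 + j400 → |·| ≈ 400, ∠ ≈ 89.86°
pole (1 + j4000·0.001) = 1 + j4 → |·| ≈ 4.1231, ∠ ≈ 75.96°
|L| = 0.5 · 16.031 / (400 · 4.1231) ≈ 0.0048601
Gain = 20 log₁₀(0.0048601) ≈ -46.27 dB
∠L = (86.42°) − (89.86° + 75.96°) = -79.40°

-46.3 dB, -79.4°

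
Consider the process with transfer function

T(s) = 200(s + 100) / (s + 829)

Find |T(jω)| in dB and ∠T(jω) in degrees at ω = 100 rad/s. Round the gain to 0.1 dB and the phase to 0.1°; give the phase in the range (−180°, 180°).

30.6 dB, 38.1°

At s = jω = j100:
zero (s+100): 100 + j100 → |·| = √(100²+100²) = √20000 ≈ 141.42, ∠ = arctan(100/100) ≈ 45.00°
pole (s+829): 829 + j100 → |·| = √(829²+100²) = √697241 ≈ 835.01, ∠ = arctan(100/829) ≈ 6.88°
|T| = 200 · 141.42 / 835.01 ≈ 33.873
Gain = 20 log₁₀(33.873) ≈ 30.60 dB
∠T = 45.00° − 6.88° = 38.12°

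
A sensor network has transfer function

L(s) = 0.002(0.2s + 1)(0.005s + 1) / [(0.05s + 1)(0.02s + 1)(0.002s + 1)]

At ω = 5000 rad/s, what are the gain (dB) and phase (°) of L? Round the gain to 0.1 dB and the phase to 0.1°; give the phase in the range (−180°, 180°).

At ω = 5000 rad/s:
zero (1 + j5000·0.2) = 1 + j1000 → |·| ≈ 1000, ∠ ≈ 89.94°
zero (1 + j5000·0.005) = 1 + j25 → |·| ≈ 25.02, ∠ ≈ 87.71°
pole (1 + j5000·0.05) = 1 + j250 → |·| ≈ 250, ∠ ≈ 89.77°
pole (1 + j5000·0.02) = 1 + j100 → |·| ≈ 100, ∠ ≈ 89.43°
pole (1 + j5000·0.002) = 1 + j10 → |·| ≈ 10.05, ∠ ≈ 84.29°
|L| = 0.002 · 1000 · 25.02 / (250 · 100 · 10.05) ≈ 0.00019916
Gain = 20 log₁₀(0.00019916) ≈ -74.02 dB
∠L = (89.94° + 87.71°) − (89.77° + 89.43° + 84.29°) = -85.84°

-74.0 dB, -85.8°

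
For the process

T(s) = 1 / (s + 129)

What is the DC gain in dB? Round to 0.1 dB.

T(0) = 1 / 129 ≈ 0.0077519
20 log₁₀(0.0077519) ≈ -42.21 dB

-42.2 dB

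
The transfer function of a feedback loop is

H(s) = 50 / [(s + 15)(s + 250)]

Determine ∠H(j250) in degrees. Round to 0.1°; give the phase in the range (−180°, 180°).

-131.6°

At s = jω = j250:
pole (s+15): 15 + j250 → |·| = √(15²+250²) = √62725 ≈ 250.45, ∠ = arctan(250/15) ≈ 86.57°
pole (s+250): 250 + j250 → |·| = √(250²+250²) = √125000 ≈ 353.55, ∠ = arctan(250/250) ≈ 45.00°
∠H = 0.00° − 131.57° = -131.57°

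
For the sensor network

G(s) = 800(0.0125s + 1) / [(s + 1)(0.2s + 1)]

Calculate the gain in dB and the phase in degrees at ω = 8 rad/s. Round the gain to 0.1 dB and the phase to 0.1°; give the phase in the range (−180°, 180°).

34.5 dB, -135.2°

At ω = 8 rad/s:
zero (1 + j8·0.0125) = 1 + j0.1 → |·| ≈ 1.005, ∠ ≈ 5.71°
pole (1 + j8·1) = 1 + j8 → |·| ≈ 8.0623, ∠ ≈ 82.87°
pole (1 + j8·0.2) = 1 + j1.6 → |·| ≈ 1.8868, ∠ ≈ 57.99°
|G| = 800 · 1.005 / (8.0623 · 1.8868) ≈ 52.853
Gain = 20 log₁₀(52.853) ≈ 34.46 dB
∠G = (5.71°) − (82.87° + 57.99°) = -135.15°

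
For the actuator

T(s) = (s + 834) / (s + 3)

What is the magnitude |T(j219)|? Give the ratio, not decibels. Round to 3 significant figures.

3.94

Substitute s = j219:
Numerator: (j219) + 834 = 834 + j219
Denominator: (j219) + 3 = 3 + j219
|N| = √(834² + 219²) ≈ 862.27, ∠N ≈ 14.71°
|D| = √(3² + 219²) ≈ 219.02, ∠D ≈ 89.22°
|T| = 862.27 / 219.02 ≈ 3.9369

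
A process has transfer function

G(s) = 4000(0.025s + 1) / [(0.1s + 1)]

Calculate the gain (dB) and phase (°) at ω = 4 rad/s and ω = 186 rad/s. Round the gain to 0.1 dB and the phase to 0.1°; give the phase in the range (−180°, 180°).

At ω = 4 rad/s:
zero (1 + j4·0.025) = 1 + j0.1 → |·| ≈ 1.005, ∠ ≈ 5.71°
pole (1 + j4·0.1) = 1 + j0.4 → |·| ≈ 1.077, ∠ ≈ 21.80°
|G| = 4000 · 1.005 / (1.077) ≈ 3732.6
Gain = 20 log₁₀(3732.6) ≈ 71.44 dB
∠G = (5.71°) − (21.80°) = -16.09°

At ω = 186 rad/s:
zero (1 + j186·0.025) = 1 + j4.65 → |·| ≈ 4.7563, ∠ ≈ 77.86°
pole (1 + j186·0.1) = 1 + j18.6 → |·| ≈ 18.627, ∠ ≈ 86.92°
|G| = 4000 · 4.7563 / (18.627) ≈ 1021.4
Gain = 20 log₁₀(1021.4) ≈ 60.18 dB
∠G = (77.86°) − (86.92°) = -9.06°

ω = 4: 71.4 dB, -16.1°; ω = 186: 60.2 dB, -9.1°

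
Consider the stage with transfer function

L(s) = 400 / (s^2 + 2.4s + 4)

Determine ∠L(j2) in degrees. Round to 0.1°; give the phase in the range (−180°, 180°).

At s = jω = j2:
quadratic: (j2)² + 2.4·j2 + 4 = 0 + j4.8 → |·| ≈ 4.8, ∠ ≈ 90.00°
∠L = 0.00° − 90.00° = -90.00°

-90.0°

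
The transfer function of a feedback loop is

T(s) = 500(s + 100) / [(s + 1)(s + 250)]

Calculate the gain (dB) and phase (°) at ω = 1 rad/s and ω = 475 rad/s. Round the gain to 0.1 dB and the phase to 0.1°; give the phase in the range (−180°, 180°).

At s = jω = j1:
zero (s+100): 100 + j1 → |·| = √(100²+1²) = √10001 ≈ 100, ∠ = arctan(1/100) ≈ 0.57°
pole (s+1): 1 + j1 → |·| = √(1²+1²) = √2 ≈ 1.4142, ∠ = arctan(1/1) ≈ 45.00°
pole (s+250): 250 + j1 → |·| = √(250²+1²) = √62501 ≈ 250, ∠ = arctan(1/250) ≈ 0.23°
|T| = 500 · 100 / 353.55 ≈ 141.42
Gain = 20 log₁₀(141.42) ≈ 43.01 dB
∠T = 0.57° − 45.23° = -44.66°

At s = jω = j475:
zero (s+100): 100 + j475 → |·| = √(100²+475²) = √235625 ≈ 485.41, ∠ = arctan(475/100) ≈ 78.11°
pole (s+1): 1 + j475 → |·| = √(1²+475²) = √225626 ≈ 475, ∠ = arctan(475/1) ≈ 89.88°
pole (s+250): 250 + j475 → |·| = √(250²+475²) = √288125 ≈ 536.77, ∠ = arctan(475/250) ≈ 62.24°
|T| = 500 · 485.41 / 2.5497e+05 ≈ 0.9519
Gain = 20 log₁₀(0.9519) ≈ -0.43 dB
∠T = 78.11° − 152.12° = -74.01°

ω = 1: 43.0 dB, -44.7°; ω = 475: -0.4 dB, -74.0°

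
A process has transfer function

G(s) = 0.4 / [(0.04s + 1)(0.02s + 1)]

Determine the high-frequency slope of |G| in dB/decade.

Each pole contributes −20 dB/decade at high frequency; each zero contributes +20 dB/decade.
Net: 0 zero(s) − 2 pole(s) → -40 dB/decade.

-40 dB/decade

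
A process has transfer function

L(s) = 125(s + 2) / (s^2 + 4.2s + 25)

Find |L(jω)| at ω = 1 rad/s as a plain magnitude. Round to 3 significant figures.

At s = jω = j1:
zero (s+2): 2 + j1 → |·| = √(2²+1²) = √5 ≈ 2.2361, ∠ = arctan(1/2) ≈ 26.57°
quadratic: (j1)² + 4.2·j1 + 25 = 24 + j4.2 → |·| ≈ 24.365, ∠ ≈ 9.93°
|L| = 125 · 2.2361 / 24.365 ≈ 11.472

11.5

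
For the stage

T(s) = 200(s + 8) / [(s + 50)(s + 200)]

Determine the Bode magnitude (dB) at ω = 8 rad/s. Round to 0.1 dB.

-13.0 dB

At s = jω = j8:
zero (s+8): 8 + j8 → |·| = √(8²+8²) = √128 ≈ 11.314, ∠ = arctan(8/8) ≈ 45.00°
pole (s+50): 50 + j8 → |·| = √(50²+8²) = √2564 ≈ 50.636, ∠ = arctan(8/50) ≈ 9.09°
pole (s+200): 200 + j8 → |·| = √(200²+8²) = √40064 ≈ 200.16, ∠ = arctan(8/200) ≈ 2.29°
|T| = 200 · 11.314 / 10135 ≈ 0.22327
Gain = 20 log₁₀(0.22327) ≈ -13.02 dB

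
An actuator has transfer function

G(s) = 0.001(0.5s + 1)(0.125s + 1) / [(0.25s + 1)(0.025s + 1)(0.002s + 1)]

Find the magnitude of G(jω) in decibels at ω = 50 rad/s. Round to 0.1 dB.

At ω = 50 rad/s:
zero (1 + j50·0.5) = 1 + j25 → |·| ≈ 25.02, ∠ ≈ 87.71°
zero (1 + j50·0.125) = 1 + j6.25 → |·| ≈ 6.3295, ∠ ≈ 80.91°
pole (1 + j50·0.25) = 1 + j12.5 → |·| ≈ 12.54, ∠ ≈ 85.43°
pole (1 + j50·0.025) = 1 + j1.25 → |·| ≈ 1.6008, ∠ ≈ 51.34°
pole (1 + j50·0.002) = 1 + j0.1 → |·| ≈ 1.005, ∠ ≈ 5.71°
|G| = 0.001 · 25.02 · 6.3295 / (12.54 · 1.6008 · 1.005) ≈ 0.0078498
Gain = 20 log₁₀(0.0078498) ≈ -42.10 dB

-42.1 dB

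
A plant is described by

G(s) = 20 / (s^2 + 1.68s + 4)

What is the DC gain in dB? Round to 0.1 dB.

14.0 dB

G(0) = 20 / 4 = 5
20 log₁₀(5) ≈ 13.98 dB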